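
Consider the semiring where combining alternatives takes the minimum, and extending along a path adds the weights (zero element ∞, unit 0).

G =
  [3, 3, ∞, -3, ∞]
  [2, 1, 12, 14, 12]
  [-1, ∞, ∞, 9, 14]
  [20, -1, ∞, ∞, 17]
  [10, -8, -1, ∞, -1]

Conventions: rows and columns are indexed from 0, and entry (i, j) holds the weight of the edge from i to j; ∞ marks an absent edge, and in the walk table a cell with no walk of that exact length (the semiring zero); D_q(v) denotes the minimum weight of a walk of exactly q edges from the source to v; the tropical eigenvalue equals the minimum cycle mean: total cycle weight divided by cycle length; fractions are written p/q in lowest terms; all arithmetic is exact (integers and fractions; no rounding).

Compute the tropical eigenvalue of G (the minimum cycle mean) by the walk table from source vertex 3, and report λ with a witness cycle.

q=0: [∞, ∞, ∞, 0, ∞]
q=1: [20, -1, ∞, ∞, 17]
q=2: [1, 0, 11, 13, 11]
q=3: [2, 1, 10, -2, 10]
q=4: [3, -3, 9, -1, 9]
q=5: [-1, -2, 8, 0, 8]
Optimal cycle mean attained by: cycle 4->4, total (-1), length 1.
Answer: λ = -1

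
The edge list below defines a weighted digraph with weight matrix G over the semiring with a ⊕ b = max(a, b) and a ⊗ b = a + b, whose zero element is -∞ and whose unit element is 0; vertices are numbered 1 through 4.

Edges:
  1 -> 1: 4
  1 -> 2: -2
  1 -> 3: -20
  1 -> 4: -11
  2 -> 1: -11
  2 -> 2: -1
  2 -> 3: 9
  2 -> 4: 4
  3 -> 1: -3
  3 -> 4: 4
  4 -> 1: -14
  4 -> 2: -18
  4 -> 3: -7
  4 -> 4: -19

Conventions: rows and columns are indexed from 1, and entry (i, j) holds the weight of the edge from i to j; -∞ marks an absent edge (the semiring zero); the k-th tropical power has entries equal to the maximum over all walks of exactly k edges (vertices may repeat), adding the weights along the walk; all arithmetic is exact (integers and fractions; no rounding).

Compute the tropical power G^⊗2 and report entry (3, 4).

G^⊗2:
  [8, 2, 7, 2]
  [6, -2, 8, 13]
  [1, -5, -3, -14]
  [-10, -16, -9, -3]
Key observation: the optimum is the walk 3->1->4, with weight (-3) + (-11) = -14.
Optimal value attained by: walk 3->1->4.
Answer: (G^⊗2)[3][4] = -14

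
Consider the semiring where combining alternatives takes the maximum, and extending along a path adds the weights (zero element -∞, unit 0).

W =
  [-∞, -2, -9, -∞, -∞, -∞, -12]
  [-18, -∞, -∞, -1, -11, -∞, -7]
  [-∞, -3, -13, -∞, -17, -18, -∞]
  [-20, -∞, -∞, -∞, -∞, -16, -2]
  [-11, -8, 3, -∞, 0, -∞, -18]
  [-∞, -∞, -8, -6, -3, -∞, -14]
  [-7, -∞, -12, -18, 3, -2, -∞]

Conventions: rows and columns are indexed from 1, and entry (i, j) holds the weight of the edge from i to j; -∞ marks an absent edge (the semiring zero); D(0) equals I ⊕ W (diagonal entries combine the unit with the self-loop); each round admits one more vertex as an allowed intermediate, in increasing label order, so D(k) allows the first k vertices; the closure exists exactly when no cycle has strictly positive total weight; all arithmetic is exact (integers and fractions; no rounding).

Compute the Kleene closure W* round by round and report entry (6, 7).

D(0):
  [0, -2, -9, -∞, -∞, -∞, -12]
  [-18, 0, -∞, -1, -11, -∞, -7]
  [-∞, -3, 0, -∞, -17, -18, -∞]
  [-20, -∞, -∞, 0, -∞, -16, -2]
  [-11, -8, 3, -∞, 0, -∞, -18]
  [-∞, -∞, -8, -6, -3, 0, -14]
  [-7, -∞, -12, -18, 3, -2, 0]
D(1):
  [0, -2, -9, -∞, -∞, -∞, -12]
  [-18, 0, -27, -1, -11, -∞, -7]
  [-∞, -3, 0, -∞, -17, -18, -∞]
  [-20, -22, -29, 0, -∞, -16, -2]
  [-11, -8, 3, -∞, 0, -∞, -18]
  [-∞, -∞, -8, -6, -3, 0, -14]
  [-7, -9, -12, -18, 3, -2, 0]
D(2):
  [0, -2, -9, -3, -13, -∞, -9]
  [-18, 0, -27, -1, -11, -∞, -7]
  [-21, -3, 0, -4, -14, -18, -10]
  [-20, -22, -29, 0, -33, -16, -2]
  [-11, -8, 3, -9, 0, -∞, -15]
  [-∞, -∞, -8, -6, -3, 0, -14]
  [-7, -9, -12, -10, 3, -2, 0]
D(3):
  [0, -2, -9, -3, -13, -27, -9]
  [-18, 0, -27, -1, -11, -45, -7]
  [-21, -3, 0, -4, -14, -18, -10]
  [-20, -22, -29, 0, -33, -16, -2]
  [-11, 0, 3, -1, 0, -15, -7]
  [-29, -11, -8, -6, -3, 0, -14]
  [-7, -9, -12, -10, 3, -2, 0]
D(4):
  [0, -2, -9, -3, -13, -19, -5]
  [-18, 0, -27, -1, -11, -17, -3]
  [-21, -3, 0, -4, -14, -18, -6]
  [-20, -22, -29, 0, -33, -16, -2]
  [-11, 0, 3, -1, 0, -15, -3]
  [-26, -11, -8, -6, -3, 0, -8]
  [-7, -9, -12, -10, 3, -2, 0]
D(5):
  [0, -2, -9, -3, -13, -19, -5]
  [-18, 0, -8, -1, -11, -17, -3]
  [-21, -3, 0, -4, -14, -18, -6]
  [-20, -22, -29, 0, -33, -16, -2]
  [-11, 0, 3, -1, 0, -15, -3]
  [-14, -3, 0, -4, -3, 0, -6]
  [-7, 3, 6, 2, 3, -2, 0]
D(6):
  [0, -2, -9, -3, -13, -19, -5]
  [-18, 0, -8, -1, -11, -17, -3]
  [-21, -3, 0, -4, -14, -18, -6]
  [-20, -19, -16, 0, -19, -16, -2]
  [-11, 0, 3, -1, 0, -15, -3]
  [-14, -3, 0, -4, -3, 0, -6]
  [-7, 3, 6, 2, 3, -2, 0]
D(7):
  [0, -2, 1, -3, -2, -7, -5]
  [-10, 0, 3, -1, 0, -5, -3]
  [-13, -3, 0, -4, -3, -8, -6]
  [-9, 1, 4, 0, 1, -4, -2]
  [-10, 0, 3, -1, 0, -5, -3]
  [-13, -3, 0, -4, -3, 0, -6]
  [-7, 3, 6, 2, 3, -2, 0]
Answer: W*[6][7] = -6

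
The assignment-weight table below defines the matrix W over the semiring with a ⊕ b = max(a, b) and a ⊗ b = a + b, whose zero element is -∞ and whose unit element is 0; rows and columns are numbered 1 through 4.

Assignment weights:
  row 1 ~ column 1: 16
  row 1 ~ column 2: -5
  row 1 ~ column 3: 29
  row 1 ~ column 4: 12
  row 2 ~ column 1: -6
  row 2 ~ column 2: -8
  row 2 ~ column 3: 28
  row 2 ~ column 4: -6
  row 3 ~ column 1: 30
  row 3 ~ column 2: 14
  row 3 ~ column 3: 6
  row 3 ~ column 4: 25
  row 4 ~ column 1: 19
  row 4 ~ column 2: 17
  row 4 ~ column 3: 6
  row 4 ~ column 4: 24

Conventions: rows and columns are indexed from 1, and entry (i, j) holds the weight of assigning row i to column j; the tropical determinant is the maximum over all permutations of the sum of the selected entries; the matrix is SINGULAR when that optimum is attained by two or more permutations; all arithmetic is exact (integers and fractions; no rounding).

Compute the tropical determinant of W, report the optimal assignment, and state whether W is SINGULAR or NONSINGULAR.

σ = (1, 2, 3, 4): 16 + (-8) + 6 + 24 = 38
σ = (1, 2, 4, 3): 16 + (-8) + 25 + 6 = 39
σ = (1, 3, 2, 4): 16 + 28 + 14 + 24 = 82
σ = (1, 3, 4, 2): 16 + 28 + 25 + 17 = 86
σ = (1, 4, 2, 3): 16 + (-6) + 14 + 6 = 30
σ = (1, 4, 3, 2): 16 + (-6) + 6 + 17 = 33
σ = (2, 1, 3, 4): (-5) + (-6) + 6 + 24 = 19
σ = (2, 1, 4, 3): (-5) + (-6) + 25 + 6 = 20
σ = (2, 3, 1, 4): (-5) + 28 + 30 + 24 = 77
σ = (2, 3, 4, 1): (-5) + 28 + 25 + 19 = 67
σ = (2, 4, 1, 3): (-5) + (-6) + 30 + 6 = 25
σ = (2, 4, 3, 1): (-5) + (-6) + 6 + 19 = 14
σ = (3, 1, 2, 4): 29 + (-6) + 14 + 24 = 61
σ = (3, 1, 4, 2): 29 + (-6) + 25 + 17 = 65
σ = (3, 2, 1, 4): 29 + (-8) + 30 + 24 = 75
σ = (3, 2, 4, 1): 29 + (-8) + 25 + 19 = 65
σ = (3, 4, 1, 2): 29 + (-6) + 30 + 17 = 70
σ = (3, 4, 2, 1): 29 + (-6) + 14 + 19 = 56
σ = (4, 1, 2, 3): 12 + (-6) + 14 + 6 = 26
σ = (4, 1, 3, 2): 12 + (-6) + 6 + 17 = 29
σ = (4, 2, 1, 3): 12 + (-8) + 30 + 6 = 40
σ = (4, 2, 3, 1): 12 + (-8) + 6 + 19 = 29
σ = (4, 3, 1, 2): 12 + 28 + 30 + 17 = 87
σ = (4, 3, 2, 1): 12 + 28 + 14 + 19 = 73
Optimal value attained by: σ = (4, 3, 1, 2).
Answer: det⊕(W) = 87; verdict: NONSINGULAR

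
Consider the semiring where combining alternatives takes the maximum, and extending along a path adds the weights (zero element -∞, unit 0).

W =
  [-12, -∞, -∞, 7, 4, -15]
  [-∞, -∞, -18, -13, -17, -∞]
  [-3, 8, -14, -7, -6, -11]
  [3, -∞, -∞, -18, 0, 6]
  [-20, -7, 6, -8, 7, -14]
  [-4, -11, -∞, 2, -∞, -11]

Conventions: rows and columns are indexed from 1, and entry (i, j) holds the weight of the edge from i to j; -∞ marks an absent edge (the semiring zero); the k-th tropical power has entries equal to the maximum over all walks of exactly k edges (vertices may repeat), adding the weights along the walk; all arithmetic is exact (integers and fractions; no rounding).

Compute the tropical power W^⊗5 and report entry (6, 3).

W^⊗2:
  [10, -3, 10, -4, 11, 13]
  [-10, -10, -11, -25, -10, -7]
  [-4, -6, 0, 4, 1, -1]
  [2, -5, 6, 10, 7, -5]
  [3, 14, 13, -1, 14, -2]
  [5, -22, -29, 3, 2, 8]
W^⊗3:
  [9, 18, 17, 17, 18, 2]
  [-11, -3, -4, -3, -3, -18]
  [7, 8, 7, 3, 8, 10]
  [13, 14, 13, 9, 14, 16]
  [10, 21, 20, 10, 21, 5]
  [6, -3, 8, 12, 9, 9]
W^⊗4:
  [20, 25, 24, 16, 25, 23]
  [0, 4, 3, -4, 4, 3]
  [6, 15, 14, 14, 15, 9]
  [12, 21, 20, 20, 21, 15]
  [17, 28, 27, 17, 28, 16]
  [15, 16, 15, 13, 16, 18]
W^⊗5:
  [21, 32, 31, 27, 32, 22]
  [0, 11, 10, 7, 11, 2]
  [17, 22, 21, 13, 22, 20]
  [23, 28, 27, 19, 28, 26]
  [24, 35, 34, 24, 35, 23]
  [16, 23, 22, 22, 23, 19]
Key observation: the optimum is the walk 6->4->1->5->5->3, with weight 2 + 3 + 4 + 7 + 6 = 22.
Optimal value attained by: walk 6->4->1->5->5->3.
Answer: (W^⊗5)[6][3] = 22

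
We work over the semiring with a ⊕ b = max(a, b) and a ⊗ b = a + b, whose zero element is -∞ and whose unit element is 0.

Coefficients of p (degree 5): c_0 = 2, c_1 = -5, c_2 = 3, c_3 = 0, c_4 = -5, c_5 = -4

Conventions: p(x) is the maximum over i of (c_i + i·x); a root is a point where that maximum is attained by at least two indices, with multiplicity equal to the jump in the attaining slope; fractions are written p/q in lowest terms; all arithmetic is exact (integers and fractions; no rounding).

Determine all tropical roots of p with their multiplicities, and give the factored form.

hull edge (i=0, c=2) to (i=2, c=3): slope 1/2, span 2
hull edge (i=2, c=3) to (i=5, c=-4): slope -7/3, span 3
Factored form: p(x) = -4 ⊗ (x ⊕ (-1/2)) ⊗ (x ⊕ (-1/2)) ⊗ (x ⊕ 7/3) ⊗ (x ⊕ 7/3) ⊗ (x ⊕ 7/3)
Answer: roots = -1/2 (mult 2), 7/3 (mult 3)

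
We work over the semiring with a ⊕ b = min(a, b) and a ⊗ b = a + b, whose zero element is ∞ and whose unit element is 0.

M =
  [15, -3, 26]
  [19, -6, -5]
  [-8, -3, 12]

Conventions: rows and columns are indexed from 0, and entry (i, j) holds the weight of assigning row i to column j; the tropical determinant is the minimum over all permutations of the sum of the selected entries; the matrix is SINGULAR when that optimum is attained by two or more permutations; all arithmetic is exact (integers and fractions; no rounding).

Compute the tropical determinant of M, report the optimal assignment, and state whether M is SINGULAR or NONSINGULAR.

σ = (0, 1, 2): 15 + (-6) + 12 = 21
σ = (0, 2, 1): 15 + (-5) + (-3) = 7
σ = (1, 0, 2): (-3) + 19 + 12 = 28
σ = (1, 2, 0): (-3) + (-5) + (-8) = -16
σ = (2, 0, 1): 26 + 19 + (-3) = 42
σ = (2, 1, 0): 26 + (-6) + (-8) = 12
Optimal value attained by: σ = (1, 2, 0).
Answer: det⊕(M) = -16; verdict: NONSINGULAR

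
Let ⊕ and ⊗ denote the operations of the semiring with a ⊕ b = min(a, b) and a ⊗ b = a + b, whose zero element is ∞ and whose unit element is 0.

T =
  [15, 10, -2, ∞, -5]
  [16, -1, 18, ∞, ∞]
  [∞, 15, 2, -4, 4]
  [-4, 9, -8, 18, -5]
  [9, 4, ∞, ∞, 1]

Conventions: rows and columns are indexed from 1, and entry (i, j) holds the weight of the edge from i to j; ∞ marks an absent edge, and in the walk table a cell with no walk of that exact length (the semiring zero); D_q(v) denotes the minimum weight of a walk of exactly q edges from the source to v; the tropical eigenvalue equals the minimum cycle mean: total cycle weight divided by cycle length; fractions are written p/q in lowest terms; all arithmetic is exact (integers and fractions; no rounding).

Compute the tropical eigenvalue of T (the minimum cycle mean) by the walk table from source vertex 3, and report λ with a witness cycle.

q=0: [∞, ∞, 0, ∞, ∞]
q=1: [∞, 15, 2, -4, 4]
q=2: [-8, 5, -12, -2, -9]
q=3: [-6, -5, -10, -16, -13]
q=4: [-20, -9, -24, -14, -21]
q=5: [-18, -17, -22, -28, -25]
Optimal cycle mean attained by: cycle 3->4->3, total (-4) + (-8), length 2.
Answer: λ = -6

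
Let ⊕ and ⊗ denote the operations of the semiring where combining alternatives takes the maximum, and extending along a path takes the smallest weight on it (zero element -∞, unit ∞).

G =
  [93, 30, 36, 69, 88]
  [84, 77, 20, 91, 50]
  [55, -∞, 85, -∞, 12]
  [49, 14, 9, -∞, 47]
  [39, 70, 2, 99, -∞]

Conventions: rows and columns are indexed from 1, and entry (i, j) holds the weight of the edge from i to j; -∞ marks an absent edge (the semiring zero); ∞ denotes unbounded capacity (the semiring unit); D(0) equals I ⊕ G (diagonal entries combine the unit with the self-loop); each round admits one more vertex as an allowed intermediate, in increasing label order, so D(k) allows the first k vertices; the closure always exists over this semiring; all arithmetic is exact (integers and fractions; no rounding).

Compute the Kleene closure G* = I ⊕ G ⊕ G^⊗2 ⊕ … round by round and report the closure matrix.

D(0):
  [∞, 30, 36, 69, 88]
  [84, ∞, 20, 91, 50]
  [55, -∞, ∞, -∞, 12]
  [49, 14, 9, ∞, 47]
  [39, 70, 2, 99, ∞]
D(1):
  [∞, 30, 36, 69, 88]
  [84, ∞, 36, 91, 84]
  [55, 30, ∞, 55, 55]
  [49, 30, 36, ∞, 49]
  [39, 70, 36, 99, ∞]
D(2):
  [∞, 30, 36, 69, 88]
  [84, ∞, 36, 91, 84]
  [55, 30, ∞, 55, 55]
  [49, 30, 36, ∞, 49]
  [70, 70, 36, 99, ∞]
D(3):
  [∞, 30, 36, 69, 88]
  [84, ∞, 36, 91, 84]
  [55, 30, ∞, 55, 55]
  [49, 30, 36, ∞, 49]
  [70, 70, 36, 99, ∞]
D(4):
  [∞, 30, 36, 69, 88]
  [84, ∞, 36, 91, 84]
  [55, 30, ∞, 55, 55]
  [49, 30, 36, ∞, 49]
  [70, 70, 36, 99, ∞]
D(5):
  [∞, 70, 36, 88, 88]
  [84, ∞, 36, 91, 84]
  [55, 55, ∞, 55, 55]
  [49, 49, 36, ∞, 49]
  [70, 70, 36, 99, ∞]
Answer: G* = [[∞, 70, 36, 88, 88], [84, ∞, 36, 91, 84], [55, 55, ∞, 55, 55], [49, 49, 36, ∞, 49], [70, 70, 36, 99, ∞]]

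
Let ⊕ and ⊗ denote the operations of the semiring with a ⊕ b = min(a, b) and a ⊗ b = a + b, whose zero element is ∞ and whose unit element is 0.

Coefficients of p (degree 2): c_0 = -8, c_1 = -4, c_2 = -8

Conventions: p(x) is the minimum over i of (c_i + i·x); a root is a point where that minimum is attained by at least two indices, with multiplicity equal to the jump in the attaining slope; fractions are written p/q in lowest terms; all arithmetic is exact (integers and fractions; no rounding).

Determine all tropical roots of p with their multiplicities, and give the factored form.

hull edge (i=0, c=-8) to (i=2, c=-8): slope 0, span 2
Factored form: p(x) = -8 ⊗ (x ⊕ 0) ⊗ (x ⊕ 0)
Answer: roots = 0 (mult 2)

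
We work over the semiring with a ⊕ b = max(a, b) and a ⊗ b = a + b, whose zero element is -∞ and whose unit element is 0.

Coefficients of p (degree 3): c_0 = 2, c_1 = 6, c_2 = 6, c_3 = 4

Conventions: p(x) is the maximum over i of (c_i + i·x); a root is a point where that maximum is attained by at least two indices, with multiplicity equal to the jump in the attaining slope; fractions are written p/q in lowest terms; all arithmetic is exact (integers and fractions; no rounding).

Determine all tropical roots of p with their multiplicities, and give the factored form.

hull edge (i=0, c=2) to (i=1, c=6): slope 4, span 1
hull edge (i=1, c=6) to (i=2, c=6): slope 0, span 1
hull edge (i=2, c=6) to (i=3, c=4): slope -2, span 1
Factored form: p(x) = 4 ⊗ (x ⊕ (-4)) ⊗ (x ⊕ 0) ⊗ (x ⊕ 2)
Answer: roots = -4 (mult 1), 0 (mult 1), 2 (mult 1)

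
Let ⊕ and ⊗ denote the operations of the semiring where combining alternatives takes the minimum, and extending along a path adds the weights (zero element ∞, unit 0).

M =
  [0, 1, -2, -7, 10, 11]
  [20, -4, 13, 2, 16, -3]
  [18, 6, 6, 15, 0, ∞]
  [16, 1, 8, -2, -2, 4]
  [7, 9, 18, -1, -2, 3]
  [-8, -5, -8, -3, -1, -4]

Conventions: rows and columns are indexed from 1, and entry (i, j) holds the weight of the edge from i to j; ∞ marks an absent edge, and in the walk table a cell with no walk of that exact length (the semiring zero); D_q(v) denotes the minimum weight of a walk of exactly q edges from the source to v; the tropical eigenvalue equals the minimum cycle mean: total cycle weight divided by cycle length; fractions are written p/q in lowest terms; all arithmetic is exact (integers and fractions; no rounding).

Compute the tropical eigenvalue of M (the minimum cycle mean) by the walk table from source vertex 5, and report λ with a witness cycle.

q=0: [∞, ∞, ∞, ∞, 0, ∞]
q=1: [7, 9, 18, -1, -2, 3]
q=2: [-5, -2, -5, -3, -4, -1]
q=3: [-9, -6, -9, -12, -6, -5]
q=4: [-13, -11, -13, -16, -14, -9]
q=5: [-17, -15, -17, -20, -18, -14]
q=6: [-22, -19, -22, -24, -22, -18]
Optimal cycle mean attained by: cycle 1->4->2->6->1, total (-7) + 1 + (-3) + (-8), length 4.
Answer: λ = -17/4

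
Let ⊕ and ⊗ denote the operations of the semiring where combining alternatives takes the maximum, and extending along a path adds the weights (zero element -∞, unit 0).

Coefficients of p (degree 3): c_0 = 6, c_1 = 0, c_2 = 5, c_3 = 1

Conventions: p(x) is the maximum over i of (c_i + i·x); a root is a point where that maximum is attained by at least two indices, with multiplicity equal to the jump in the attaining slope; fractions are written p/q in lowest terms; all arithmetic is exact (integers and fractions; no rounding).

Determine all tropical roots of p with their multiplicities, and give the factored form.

hull edge (i=0, c=6) to (i=2, c=5): slope -1/2, span 2
hull edge (i=2, c=5) to (i=3, c=1): slope -4, span 1
Factored form: p(x) = 1 ⊗ (x ⊕ 1/2) ⊗ (x ⊕ 1/2) ⊗ (x ⊕ 4)
Answer: roots = 1/2 (mult 2), 4 (mult 1)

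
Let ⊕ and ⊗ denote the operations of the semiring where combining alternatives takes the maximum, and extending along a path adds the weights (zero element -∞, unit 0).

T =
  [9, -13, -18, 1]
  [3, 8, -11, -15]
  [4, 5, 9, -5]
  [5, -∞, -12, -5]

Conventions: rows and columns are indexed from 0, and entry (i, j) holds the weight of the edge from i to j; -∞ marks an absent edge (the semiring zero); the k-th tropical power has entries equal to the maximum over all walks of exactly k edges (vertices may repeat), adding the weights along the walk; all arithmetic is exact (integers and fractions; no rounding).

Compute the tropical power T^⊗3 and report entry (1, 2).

T^⊗2:
  [18, -4, -9, 10]
  [12, 16, -2, 4]
  [13, 14, 18, 5]
  [14, -7, -3, 6]
T^⊗3:
  [27, 5, 0, 19]
  [21, 24, 7, 13]
  [22, 23, 27, 14]
  [23, 2, 6, 15]
Key observation: the optimum is the walk 1->2->2->2, with weight (-11) + 9 + 9 = 7.
Optimal value attained by: walk 1->2->2->2.
Answer: (T^⊗3)[1][2] = 7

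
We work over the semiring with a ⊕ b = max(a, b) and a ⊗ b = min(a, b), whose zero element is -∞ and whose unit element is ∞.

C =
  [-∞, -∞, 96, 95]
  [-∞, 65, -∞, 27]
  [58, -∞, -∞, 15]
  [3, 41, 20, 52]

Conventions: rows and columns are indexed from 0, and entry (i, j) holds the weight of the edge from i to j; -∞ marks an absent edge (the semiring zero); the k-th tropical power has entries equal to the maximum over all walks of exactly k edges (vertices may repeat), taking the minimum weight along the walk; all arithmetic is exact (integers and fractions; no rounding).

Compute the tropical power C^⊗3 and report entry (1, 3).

C^⊗2:
  [58, 41, 20, 52]
  [3, 65, 20, 27]
  [3, 15, 58, 58]
  [20, 41, 20, 52]
C^⊗3:
  [20, 41, 58, 58]
  [20, 65, 20, 27]
  [58, 41, 20, 52]
  [20, 41, 20, 52]
Key observation: the optimum is the walk 1->1->1->3, with weight 65 min 65 min 27 = 27.
Optimal value attained by: walk 1->1->1->3.
Answer: (C^⊗3)[1][3] = 27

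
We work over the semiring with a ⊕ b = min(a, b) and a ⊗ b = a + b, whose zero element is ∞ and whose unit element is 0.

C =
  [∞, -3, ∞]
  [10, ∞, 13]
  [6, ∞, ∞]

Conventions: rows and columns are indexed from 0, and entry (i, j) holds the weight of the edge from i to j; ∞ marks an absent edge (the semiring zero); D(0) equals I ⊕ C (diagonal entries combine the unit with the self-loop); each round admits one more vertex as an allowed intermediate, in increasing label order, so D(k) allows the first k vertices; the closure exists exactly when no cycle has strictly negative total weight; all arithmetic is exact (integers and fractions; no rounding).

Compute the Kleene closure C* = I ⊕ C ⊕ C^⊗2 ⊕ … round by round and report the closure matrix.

D(0):
  [0, -3, ∞]
  [10, 0, 13]
  [6, ∞, 0]
D(1):
  [0, -3, ∞]
  [10, 0, 13]
  [6, 3, 0]
D(2):
  [0, -3, 10]
  [10, 0, 13]
  [6, 3, 0]
D(3):
  [0, -3, 10]
  [10, 0, 13]
  [6, 3, 0]
Answer: C* = [[0, -3, 10], [10, 0, 13], [6, 3, 0]]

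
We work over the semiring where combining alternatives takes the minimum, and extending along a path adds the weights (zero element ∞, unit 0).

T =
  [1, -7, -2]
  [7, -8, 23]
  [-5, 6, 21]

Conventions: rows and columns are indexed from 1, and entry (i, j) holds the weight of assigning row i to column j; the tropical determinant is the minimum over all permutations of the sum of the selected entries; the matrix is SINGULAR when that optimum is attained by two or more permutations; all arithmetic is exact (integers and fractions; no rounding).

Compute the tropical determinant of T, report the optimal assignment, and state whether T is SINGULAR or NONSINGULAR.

σ = (1, 2, 3): 1 + (-8) + 21 = 14
σ = (1, 3, 2): 1 + 23 + 6 = 30
σ = (2, 1, 3): (-7) + 7 + 21 = 21
σ = (2, 3, 1): (-7) + 23 + (-5) = 11
σ = (3, 1, 2): (-2) + 7 + 6 = 11
σ = (3, 2, 1): (-2) + (-8) + (-5) = -15
Optimal value attained by: σ = (3, 2, 1).
Answer: det⊕(T) = -15; verdict: NONSINGULAR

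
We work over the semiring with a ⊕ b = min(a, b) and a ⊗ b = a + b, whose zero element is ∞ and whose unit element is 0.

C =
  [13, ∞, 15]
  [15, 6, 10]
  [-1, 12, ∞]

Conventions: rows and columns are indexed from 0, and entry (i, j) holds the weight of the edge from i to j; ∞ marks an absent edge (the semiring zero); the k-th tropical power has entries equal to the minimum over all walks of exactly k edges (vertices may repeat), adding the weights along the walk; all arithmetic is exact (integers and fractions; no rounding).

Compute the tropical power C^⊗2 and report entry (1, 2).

C^⊗2:
  [14, 27, 28]
  [9, 12, 16]
  [12, 18, 14]
Key observation: the optimum is the walk 1->1->2, with weight 6 + 10 = 16.
Optimal value attained by: walk 1->1->2.
Answer: (C^⊗2)[1][2] = 16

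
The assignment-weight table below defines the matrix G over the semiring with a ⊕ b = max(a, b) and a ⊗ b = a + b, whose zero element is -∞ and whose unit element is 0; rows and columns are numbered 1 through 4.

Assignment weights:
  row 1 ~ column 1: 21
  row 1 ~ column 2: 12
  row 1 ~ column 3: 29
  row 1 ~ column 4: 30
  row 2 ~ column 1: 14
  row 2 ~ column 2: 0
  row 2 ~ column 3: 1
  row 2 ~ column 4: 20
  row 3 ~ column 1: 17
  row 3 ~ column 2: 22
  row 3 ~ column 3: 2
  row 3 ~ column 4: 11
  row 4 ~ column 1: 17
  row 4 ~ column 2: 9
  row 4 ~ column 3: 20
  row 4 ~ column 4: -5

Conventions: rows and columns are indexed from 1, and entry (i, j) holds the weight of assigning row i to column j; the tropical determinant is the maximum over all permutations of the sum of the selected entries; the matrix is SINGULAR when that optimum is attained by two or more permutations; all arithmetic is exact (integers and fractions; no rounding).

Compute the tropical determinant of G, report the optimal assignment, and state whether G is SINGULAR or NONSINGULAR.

σ = (1, 2, 3, 4): 21 + 0 + 2 + (-5) = 18
σ = (1, 2, 4, 3): 21 + 0 + 11 + 20 = 52
σ = (1, 3, 2, 4): 21 + 1 + 22 + (-5) = 39
σ = (1, 3, 4, 2): 21 + 1 + 11 + 9 = 42
σ = (1, 4, 2, 3): 21 + 20 + 22 + 20 = 83
σ = (1, 4, 3, 2): 21 + 20 + 2 + 9 = 52
σ = (2, 1, 3, 4): 12 + 14 + 2 + (-5) = 23
σ = (2, 1, 4, 3): 12 + 14 + 11 + 20 = 57
σ = (2, 3, 1, 4): 12 + 1 + 17 + (-5) = 25
σ = (2, 3, 4, 1): 12 + 1 + 11 + 17 = 41
σ = (2, 4, 1, 3): 12 + 20 + 17 + 20 = 69
σ = (2, 4, 3, 1): 12 + 20 + 2 + 17 = 51
σ = (3, 1, 2, 4): 29 + 14 + 22 + (-5) = 60
σ = (3, 1, 4, 2): 29 + 14 + 11 + 9 = 63
σ = (3, 2, 1, 4): 29 + 0 + 17 + (-5) = 41
σ = (3, 2, 4, 1): 29 + 0 + 11 + 17 = 57
σ = (3, 4, 1, 2): 29 + 20 + 17 + 9 = 75
σ = (3, 4, 2, 1): 29 + 20 + 22 + 17 = 88
σ = (4, 1, 2, 3): 30 + 14 + 22 + 20 = 86
σ = (4, 1, 3, 2): 30 + 14 + 2 + 9 = 55
σ = (4, 2, 1, 3): 30 + 0 + 17 + 20 = 67
σ = (4, 2, 3, 1): 30 + 0 + 2 + 17 = 49
σ = (4, 3, 1, 2): 30 + 1 + 17 + 9 = 57
σ = (4, 3, 2, 1): 30 + 1 + 22 + 17 = 70
Optimal value attained by: σ = (3, 4, 2, 1).
Answer: det⊕(G) = 88; verdict: NONSINGULAR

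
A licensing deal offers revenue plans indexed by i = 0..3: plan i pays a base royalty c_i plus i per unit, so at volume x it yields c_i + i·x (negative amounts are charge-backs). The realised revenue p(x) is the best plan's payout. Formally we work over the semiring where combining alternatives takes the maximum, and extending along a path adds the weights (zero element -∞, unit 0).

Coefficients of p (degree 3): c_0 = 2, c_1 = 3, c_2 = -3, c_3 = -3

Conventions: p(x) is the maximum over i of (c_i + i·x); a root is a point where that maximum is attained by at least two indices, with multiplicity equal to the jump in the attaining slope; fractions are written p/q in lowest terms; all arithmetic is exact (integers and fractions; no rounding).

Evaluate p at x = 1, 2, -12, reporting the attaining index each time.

p(1) = max(2+0·1=2, 3+1·1=4, -3+2·1=-1, -3+3·1=0) = 4 (attained by i=1)
p(2) = max(2+0·2=2, 3+1·2=5, -3+2·2=1, -3+3·2=3) = 5 (attained by i=1)
p(-12) = max(2+0·(-12)=2, 3+1·(-12)=-9, -3+2·(-12)=-27, -3+3·(-12)=-39) = 2 (attained by i=0)
Answer: p(1) = 4; p(2) = 5; p(-12) = 2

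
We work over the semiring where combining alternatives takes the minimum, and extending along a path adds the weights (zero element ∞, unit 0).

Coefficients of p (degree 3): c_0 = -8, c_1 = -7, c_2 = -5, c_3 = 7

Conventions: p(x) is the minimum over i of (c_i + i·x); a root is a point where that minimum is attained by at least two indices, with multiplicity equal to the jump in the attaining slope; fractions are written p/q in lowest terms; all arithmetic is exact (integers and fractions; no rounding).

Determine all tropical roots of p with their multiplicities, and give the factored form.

hull edge (i=0, c=-8) to (i=1, c=-7): slope 1, span 1
hull edge (i=1, c=-7) to (i=2, c=-5): slope 2, span 1
hull edge (i=2, c=-5) to (i=3, c=7): slope 12, span 1
Factored form: p(x) = 7 ⊗ (x ⊕ (-12)) ⊗ (x ⊕ (-2)) ⊗ (x ⊕ (-1))
Answer: roots = -12 (mult 1), -2 (mult 1), -1 (mult 1)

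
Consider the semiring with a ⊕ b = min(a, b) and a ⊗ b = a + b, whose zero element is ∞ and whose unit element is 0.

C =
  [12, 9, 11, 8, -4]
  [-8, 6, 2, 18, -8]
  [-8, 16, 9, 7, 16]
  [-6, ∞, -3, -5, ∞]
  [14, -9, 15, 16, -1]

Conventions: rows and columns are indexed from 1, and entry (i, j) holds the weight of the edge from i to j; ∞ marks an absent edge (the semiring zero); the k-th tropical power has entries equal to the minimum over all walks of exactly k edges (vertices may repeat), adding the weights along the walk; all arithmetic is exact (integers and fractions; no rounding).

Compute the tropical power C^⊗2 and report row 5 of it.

C^⊗2:
  [1, -13, 5, 3, -5]
  [-6, -17, 3, 0, -12]
  [1, 1, 3, 0, -12]
  [-11, 3, -8, -10, -10]
  [-17, -10, -7, 9, -17]
Answer: row 5 of C^⊗2 = [-17, -10, -7, 9, -17]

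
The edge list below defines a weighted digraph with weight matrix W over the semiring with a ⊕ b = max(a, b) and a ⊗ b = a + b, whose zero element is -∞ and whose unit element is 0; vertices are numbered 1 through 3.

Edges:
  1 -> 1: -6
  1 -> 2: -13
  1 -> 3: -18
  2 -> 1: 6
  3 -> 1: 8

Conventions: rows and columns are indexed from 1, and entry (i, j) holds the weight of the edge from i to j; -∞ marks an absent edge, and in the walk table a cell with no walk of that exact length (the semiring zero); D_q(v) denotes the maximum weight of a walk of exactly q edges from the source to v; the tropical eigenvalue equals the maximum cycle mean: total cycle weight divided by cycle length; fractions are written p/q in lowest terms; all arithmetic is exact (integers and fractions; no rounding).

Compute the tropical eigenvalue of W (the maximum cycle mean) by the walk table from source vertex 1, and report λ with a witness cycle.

q=0: [0, -∞, -∞]
q=1: [-6, -13, -18]
q=2: [-7, -19, -24]
q=3: [-13, -20, -25]
Optimal cycle mean attained by: cycle 1->2->1, total (-13) + 6, length 2.
Answer: λ = -7/2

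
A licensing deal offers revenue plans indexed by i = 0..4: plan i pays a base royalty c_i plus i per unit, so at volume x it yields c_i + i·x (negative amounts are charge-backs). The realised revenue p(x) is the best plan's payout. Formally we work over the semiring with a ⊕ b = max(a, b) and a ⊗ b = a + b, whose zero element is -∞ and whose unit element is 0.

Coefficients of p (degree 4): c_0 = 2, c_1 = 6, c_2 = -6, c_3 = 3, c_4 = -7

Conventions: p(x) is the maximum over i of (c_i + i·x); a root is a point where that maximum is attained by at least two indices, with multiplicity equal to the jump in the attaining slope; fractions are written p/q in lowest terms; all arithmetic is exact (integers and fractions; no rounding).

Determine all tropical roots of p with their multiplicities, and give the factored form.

hull edge (i=0, c=2) to (i=1, c=6): slope 4, span 1
hull edge (i=1, c=6) to (i=3, c=3): slope -3/2, span 2
hull edge (i=3, c=3) to (i=4, c=-7): slope -10, span 1
Factored form: p(x) = -7 ⊗ (x ⊕ (-4)) ⊗ (x ⊕ 3/2) ⊗ (x ⊕ 3/2) ⊗ (x ⊕ 10)
Answer: roots = -4 (mult 1), 3/2 (mult 2), 10 (mult 1)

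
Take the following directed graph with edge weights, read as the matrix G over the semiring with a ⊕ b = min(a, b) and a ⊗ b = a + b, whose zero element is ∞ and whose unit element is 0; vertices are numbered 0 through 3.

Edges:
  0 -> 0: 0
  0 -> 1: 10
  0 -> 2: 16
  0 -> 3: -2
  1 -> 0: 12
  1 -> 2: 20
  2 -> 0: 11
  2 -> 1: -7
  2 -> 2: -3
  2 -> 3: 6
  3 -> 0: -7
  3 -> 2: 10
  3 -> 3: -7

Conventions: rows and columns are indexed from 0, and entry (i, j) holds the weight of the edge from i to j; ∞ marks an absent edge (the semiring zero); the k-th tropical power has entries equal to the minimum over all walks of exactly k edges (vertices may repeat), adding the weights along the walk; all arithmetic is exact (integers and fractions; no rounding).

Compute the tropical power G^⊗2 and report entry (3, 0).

G^⊗2:
  [-9, 9, 8, -9]
  [12, 13, 17, 10]
  [-1, -10, -6, -1]
  [-14, 3, 3, -14]
Key observation: the optimum is the walk 3->3->0, with weight (-7) + (-7) = -14.
Optimal value attained by: walk 3->3->0.
Answer: (G^⊗2)[3][0] = -14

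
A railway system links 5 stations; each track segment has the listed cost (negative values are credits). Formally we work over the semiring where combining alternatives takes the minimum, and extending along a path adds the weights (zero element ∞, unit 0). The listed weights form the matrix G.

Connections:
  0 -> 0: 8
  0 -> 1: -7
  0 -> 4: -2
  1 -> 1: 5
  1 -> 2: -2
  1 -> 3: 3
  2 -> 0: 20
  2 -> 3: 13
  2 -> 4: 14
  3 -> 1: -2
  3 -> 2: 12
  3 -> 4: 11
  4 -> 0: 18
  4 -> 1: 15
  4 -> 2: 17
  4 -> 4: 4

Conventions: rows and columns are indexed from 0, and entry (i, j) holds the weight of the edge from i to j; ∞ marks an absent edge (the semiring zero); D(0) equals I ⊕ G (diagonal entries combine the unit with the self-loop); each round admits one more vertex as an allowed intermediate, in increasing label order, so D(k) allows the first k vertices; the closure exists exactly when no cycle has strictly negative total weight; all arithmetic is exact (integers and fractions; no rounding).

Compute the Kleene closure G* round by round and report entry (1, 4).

D(0):
  [0, -7, ∞, ∞, -2]
  [∞, 0, -2, 3, ∞]
  [20, ∞, 0, 13, 14]
  [∞, -2, 12, 0, 11]
  [18, 15, 17, ∞, 0]
D(1):
  [0, -7, ∞, ∞, -2]
  [∞, 0, -2, 3, ∞]
  [20, 13, 0, 13, 14]
  [∞, -2, 12, 0, 11]
  [18, 11, 17, ∞, 0]
D(2):
  [0, -7, -9, -4, -2]
  [∞, 0, -2, 3, ∞]
  [20, 13, 0, 13, 14]
  [∞, -2, -4, 0, 11]
  [18, 11, 9, 14, 0]
D(3):
  [0, -7, -9, -4, -2]
  [18, 0, -2, 3, 12]
  [20, 13, 0, 13, 14]
  [16, -2, -4, 0, 10]
  [18, 11, 9, 14, 0]
D(4):
  [0, -7, -9, -4, -2]
  [18, 0, -2, 3, 12]
  [20, 11, 0, 13, 14]
  [16, -2, -4, 0, 10]
  [18, 11, 9, 14, 0]
D(5):
  [0, -7, -9, -4, -2]
  [18, 0, -2, 3, 12]
  [20, 11, 0, 13, 14]
  [16, -2, -4, 0, 10]
  [18, 11, 9, 14, 0]
Answer: G*[1][4] = 12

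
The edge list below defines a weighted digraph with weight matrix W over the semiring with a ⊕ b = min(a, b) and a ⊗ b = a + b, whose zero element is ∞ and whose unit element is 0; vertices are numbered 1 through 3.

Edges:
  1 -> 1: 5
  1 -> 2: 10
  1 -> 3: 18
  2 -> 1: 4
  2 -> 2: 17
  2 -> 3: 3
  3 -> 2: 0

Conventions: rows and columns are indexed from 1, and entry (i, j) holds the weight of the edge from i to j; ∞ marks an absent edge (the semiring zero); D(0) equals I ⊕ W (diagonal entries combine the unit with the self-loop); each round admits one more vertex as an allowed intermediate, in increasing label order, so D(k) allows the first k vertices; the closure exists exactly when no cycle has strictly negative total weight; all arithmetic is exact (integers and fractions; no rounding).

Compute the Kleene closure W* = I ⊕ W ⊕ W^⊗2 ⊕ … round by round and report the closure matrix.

D(0):
  [0, 10, 18]
  [4, 0, 3]
  [∞, 0, 0]
D(1):
  [0, 10, 18]
  [4, 0, 3]
  [∞, 0, 0]
D(2):
  [0, 10, 13]
  [4, 0, 3]
  [4, 0, 0]
D(3):
  [0, 10, 13]
  [4, 0, 3]
  [4, 0, 0]
Answer: W* = [[0, 10, 13], [4, 0, 3], [4, 0, 0]]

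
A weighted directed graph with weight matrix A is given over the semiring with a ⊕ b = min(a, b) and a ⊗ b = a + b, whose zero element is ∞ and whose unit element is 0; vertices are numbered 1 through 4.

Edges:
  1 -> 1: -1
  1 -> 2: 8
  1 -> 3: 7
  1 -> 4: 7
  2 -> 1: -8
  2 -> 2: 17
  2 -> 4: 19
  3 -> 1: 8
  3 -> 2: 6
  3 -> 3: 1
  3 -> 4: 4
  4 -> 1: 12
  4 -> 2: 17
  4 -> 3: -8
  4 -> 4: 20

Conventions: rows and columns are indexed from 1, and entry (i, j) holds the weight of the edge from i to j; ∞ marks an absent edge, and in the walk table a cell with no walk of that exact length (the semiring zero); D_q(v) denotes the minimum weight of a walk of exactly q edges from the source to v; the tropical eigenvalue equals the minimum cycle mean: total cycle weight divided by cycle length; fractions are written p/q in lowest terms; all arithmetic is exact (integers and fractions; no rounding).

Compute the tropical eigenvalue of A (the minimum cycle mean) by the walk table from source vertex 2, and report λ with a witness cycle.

q=0: [∞, 0, ∞, ∞]
q=1: [-8, 17, ∞, 19]
q=2: [-9, 0, -1, -1]
q=3: [-10, -1, -9, -2]
q=4: [-11, -3, -10, -5]
Optimal cycle mean attained by: cycle 3->4->3, total 4 + (-8), length 2.
Answer: λ = -2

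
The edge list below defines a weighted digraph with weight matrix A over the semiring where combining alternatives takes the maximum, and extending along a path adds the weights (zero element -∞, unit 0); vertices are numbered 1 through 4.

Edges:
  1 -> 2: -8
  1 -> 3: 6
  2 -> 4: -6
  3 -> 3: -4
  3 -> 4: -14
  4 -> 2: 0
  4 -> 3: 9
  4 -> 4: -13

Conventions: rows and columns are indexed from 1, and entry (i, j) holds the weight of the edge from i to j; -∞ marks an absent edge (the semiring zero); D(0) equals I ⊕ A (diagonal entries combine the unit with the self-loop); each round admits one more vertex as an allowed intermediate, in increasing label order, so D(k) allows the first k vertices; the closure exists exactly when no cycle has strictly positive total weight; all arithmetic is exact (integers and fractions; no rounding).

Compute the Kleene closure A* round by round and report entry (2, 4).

D(0):
  [0, -8, 6, -∞]
  [-∞, 0, -∞, -6]
  [-∞, -∞, 0, -14]
  [-∞, 0, 9, 0]
D(1):
  [0, -8, 6, -∞]
  [-∞, 0, -∞, -6]
  [-∞, -∞, 0, -14]
  [-∞, 0, 9, 0]
D(2):
  [0, -8, 6, -14]
  [-∞, 0, -∞, -6]
  [-∞, -∞, 0, -14]
  [-∞, 0, 9, 0]
D(3):
  [0, -8, 6, -8]
  [-∞, 0, -∞, -6]
  [-∞, -∞, 0, -14]
  [-∞, 0, 9, 0]
D(4):
  [0, -8, 6, -8]
  [-∞, 0, 3, -6]
  [-∞, -14, 0, -14]
  [-∞, 0, 9, 0]
Answer: A*[2][4] = -6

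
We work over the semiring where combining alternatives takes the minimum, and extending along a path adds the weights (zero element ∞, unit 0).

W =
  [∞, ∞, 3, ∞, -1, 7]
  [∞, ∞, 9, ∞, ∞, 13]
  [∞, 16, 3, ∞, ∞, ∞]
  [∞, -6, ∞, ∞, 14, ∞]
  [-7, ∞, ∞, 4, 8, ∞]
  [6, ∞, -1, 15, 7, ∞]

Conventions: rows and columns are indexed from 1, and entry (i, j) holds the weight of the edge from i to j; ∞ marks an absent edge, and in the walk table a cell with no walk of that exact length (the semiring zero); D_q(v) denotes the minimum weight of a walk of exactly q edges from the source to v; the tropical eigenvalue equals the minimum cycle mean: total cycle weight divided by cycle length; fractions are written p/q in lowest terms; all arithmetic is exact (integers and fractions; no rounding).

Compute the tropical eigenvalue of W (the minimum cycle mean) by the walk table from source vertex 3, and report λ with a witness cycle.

q=0: [∞, ∞, 0, ∞, ∞, ∞]
q=1: [∞, 16, 3, ∞, ∞, ∞]
q=2: [∞, 19, 6, ∞, ∞, 29]
q=3: [35, 22, 9, 44, 36, 32]
q=4: [29, 25, 12, 40, 34, 35]
q=5: [27, 28, 15, 38, 28, 36]
q=6: [21, 31, 18, 32, 26, 34]
Optimal cycle mean attained by: cycle 1->5->1, total (-1) + (-7), length 2.
Answer: λ = -4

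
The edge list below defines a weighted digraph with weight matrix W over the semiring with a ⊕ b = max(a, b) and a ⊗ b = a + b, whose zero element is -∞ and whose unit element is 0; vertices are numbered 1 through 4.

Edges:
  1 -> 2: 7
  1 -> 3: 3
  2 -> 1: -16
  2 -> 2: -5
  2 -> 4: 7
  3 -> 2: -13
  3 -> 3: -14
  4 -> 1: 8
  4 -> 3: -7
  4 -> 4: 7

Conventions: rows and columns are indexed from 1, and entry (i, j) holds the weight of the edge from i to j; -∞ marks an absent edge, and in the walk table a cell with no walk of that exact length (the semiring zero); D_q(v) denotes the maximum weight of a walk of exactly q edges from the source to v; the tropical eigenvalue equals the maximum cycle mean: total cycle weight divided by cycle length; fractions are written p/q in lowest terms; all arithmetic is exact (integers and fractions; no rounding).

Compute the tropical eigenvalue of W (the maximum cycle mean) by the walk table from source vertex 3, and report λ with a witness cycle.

q=0: [-∞, -∞, 0, -∞]
q=1: [-∞, -13, -14, -∞]
q=2: [-29, -18, -28, -6]
q=3: [2, -22, -13, 1]
q=4: [9, 9, 5, 8]
Optimal cycle mean attained by: cycle 1->2->4->1, total 7 + 7 + 8, length 3.
Answer: λ = 22/3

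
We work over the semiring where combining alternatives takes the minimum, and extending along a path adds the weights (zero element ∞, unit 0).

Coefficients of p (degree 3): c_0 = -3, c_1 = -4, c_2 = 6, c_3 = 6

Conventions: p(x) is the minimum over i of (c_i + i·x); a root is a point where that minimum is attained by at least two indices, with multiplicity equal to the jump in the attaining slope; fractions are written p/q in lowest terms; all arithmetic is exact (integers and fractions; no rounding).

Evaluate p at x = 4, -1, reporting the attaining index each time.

p(4) = min(-3+0·4=-3, -4+1·4=0, 6+2·4=14, 6+3·4=18) = -3 (attained by i=0)
p(-1) = min(-3+0·(-1)=-3, -4+1·(-1)=-5, 6+2·(-1)=4, 6+3·(-1)=3) = -5 (attained by i=1)
Answer: p(4) = -3; p(-1) = -5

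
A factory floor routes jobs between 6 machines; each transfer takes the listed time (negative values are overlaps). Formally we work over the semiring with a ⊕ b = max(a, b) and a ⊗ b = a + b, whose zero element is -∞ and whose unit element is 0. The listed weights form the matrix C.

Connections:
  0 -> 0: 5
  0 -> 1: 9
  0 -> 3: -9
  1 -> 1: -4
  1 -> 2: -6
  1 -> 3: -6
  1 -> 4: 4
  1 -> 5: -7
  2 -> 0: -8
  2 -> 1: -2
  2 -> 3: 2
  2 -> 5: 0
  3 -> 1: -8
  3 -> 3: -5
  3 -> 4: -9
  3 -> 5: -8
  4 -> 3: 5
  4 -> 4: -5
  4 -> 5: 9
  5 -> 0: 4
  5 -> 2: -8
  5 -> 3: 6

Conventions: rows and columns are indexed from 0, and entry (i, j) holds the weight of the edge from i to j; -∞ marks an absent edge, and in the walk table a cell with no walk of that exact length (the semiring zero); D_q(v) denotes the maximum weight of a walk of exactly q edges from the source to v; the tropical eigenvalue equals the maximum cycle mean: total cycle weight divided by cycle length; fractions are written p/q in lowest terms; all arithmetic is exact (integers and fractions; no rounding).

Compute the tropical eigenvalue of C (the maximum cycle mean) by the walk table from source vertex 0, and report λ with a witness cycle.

q=0: [0, -∞, -∞, -∞, -∞, -∞]
q=1: [5, 9, -∞, -9, -∞, -∞]
q=2: [10, 14, 3, 3, 13, 2]
q=3: [15, 19, 8, 18, 18, 22]
q=4: [26, 24, 14, 28, 23, 27]
q=5: [31, 35, 19, 33, 28, 32]
q=6: [36, 40, 29, 38, 39, 37]
Optimal cycle mean attained by: cycle 0->1->4->5->0, total 9 + 4 + 9 + 4, length 4.
Answer: λ = 13/2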